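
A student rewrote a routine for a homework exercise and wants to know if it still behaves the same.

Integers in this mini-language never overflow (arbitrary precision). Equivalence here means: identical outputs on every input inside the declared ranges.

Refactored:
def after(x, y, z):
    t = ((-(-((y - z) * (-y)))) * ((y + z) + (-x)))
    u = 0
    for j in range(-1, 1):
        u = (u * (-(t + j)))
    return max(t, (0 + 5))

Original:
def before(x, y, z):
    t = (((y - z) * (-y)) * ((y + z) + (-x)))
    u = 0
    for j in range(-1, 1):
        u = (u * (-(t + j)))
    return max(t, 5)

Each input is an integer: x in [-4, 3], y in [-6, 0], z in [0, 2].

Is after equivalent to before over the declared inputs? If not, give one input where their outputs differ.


This is a faithful refactor — arithmetic usage differs; constant usage differs, but the computed results match everywhere.
As a probe, take x=0, y=-6, z=2: before runs t = 192; u = 0; [j=-1]; u = 0; [j=0]; u = 0; return 192; after runs t = 192; u = 0; [j=-1]; u = 0; [j=0]; u = 0; return 192; both end at 192.
Sweeping the whole domain (168 inputs) finds no disagreement.
verdict: equivalent


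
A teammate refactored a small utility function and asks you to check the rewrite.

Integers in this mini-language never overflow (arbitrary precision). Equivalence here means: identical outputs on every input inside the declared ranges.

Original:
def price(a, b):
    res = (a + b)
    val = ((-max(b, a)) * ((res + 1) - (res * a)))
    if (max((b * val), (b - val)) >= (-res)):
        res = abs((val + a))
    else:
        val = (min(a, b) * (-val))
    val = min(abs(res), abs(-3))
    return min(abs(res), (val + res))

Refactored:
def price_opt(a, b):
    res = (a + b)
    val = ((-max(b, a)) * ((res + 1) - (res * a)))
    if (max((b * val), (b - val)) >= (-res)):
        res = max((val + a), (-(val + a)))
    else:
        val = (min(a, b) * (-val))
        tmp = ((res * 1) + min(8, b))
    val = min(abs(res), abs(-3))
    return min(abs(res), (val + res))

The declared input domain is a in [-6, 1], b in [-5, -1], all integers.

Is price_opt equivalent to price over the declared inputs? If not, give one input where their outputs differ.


The two are interchangeable: statement counts differ; and constant usage differs; and local variable names differ; and min/max/abs usage differs; and arithmetic usage differs, and every declared input agrees.
As a probe, take a=-5, b=-5: price runs res := -10 | val := -295 | (max((b * val), (b - val)) >= (-res)): true | res := 300 | val := 3 | result 300; price_opt runs res := -10 | val := -295 | (max((b * val), (b - val)) >= (-res)): true | res := 300 | val := 3 | result 300; both end at 300.
Across all 40 domain points the two functions coincide.
verdict: equivalent


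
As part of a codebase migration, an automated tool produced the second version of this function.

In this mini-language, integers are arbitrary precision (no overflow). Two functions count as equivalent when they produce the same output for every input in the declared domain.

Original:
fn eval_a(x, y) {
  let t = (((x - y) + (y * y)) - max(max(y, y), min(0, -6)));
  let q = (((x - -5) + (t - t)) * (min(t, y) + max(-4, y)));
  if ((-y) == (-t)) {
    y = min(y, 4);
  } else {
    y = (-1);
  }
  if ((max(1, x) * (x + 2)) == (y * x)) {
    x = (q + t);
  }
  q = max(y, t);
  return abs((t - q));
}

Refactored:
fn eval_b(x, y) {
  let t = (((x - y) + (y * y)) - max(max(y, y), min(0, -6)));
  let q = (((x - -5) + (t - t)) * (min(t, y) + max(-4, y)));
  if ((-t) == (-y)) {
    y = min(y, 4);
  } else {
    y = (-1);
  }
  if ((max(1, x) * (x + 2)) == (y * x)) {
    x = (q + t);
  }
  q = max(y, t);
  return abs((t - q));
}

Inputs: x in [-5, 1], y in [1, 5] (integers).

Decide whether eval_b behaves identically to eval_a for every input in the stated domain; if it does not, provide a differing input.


Changes here: same computation, different form; the full 35-point sweep finds no disagreement.
verdict: equivalent


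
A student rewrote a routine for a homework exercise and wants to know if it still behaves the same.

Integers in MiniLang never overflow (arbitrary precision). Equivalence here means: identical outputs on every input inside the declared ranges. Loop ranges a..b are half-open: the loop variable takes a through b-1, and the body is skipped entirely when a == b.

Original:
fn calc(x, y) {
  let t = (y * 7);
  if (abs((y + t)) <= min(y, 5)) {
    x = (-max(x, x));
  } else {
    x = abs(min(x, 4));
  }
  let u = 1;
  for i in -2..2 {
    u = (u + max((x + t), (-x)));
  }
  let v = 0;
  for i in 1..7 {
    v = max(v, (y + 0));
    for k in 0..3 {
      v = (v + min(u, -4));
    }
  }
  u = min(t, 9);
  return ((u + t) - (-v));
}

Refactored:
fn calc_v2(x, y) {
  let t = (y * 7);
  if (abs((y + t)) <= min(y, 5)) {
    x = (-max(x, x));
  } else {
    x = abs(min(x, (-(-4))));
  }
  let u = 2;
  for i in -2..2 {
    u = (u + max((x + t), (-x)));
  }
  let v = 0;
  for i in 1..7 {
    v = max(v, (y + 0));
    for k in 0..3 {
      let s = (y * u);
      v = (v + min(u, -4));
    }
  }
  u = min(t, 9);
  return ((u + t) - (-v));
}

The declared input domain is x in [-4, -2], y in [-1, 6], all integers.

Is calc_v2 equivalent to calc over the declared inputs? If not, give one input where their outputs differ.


These are not equivalent — on x=-4, y=-1 the outputs split (-48 vs -45).
calc: t becomes -7; next (abs((y + t)) <= min(y, 5)) evaluates to false; next x becomes 4; next u becomes 1; next at i=-2:; next u becomes -2; next at i=-1:; next u becomes -5; next at i=0:; next u becomes -8; next at i=1:; next u becomes -11; next v becomes 0; next at i=1:; next v becomes 0; next at k=0:; next v becomes -11; next at k=1:; next v becomes -22; next at k=2:; next v becomes -33; next at i=2:; next v becomes -1; next at k=0:; next v becomes -12; next at k=1:; next v becomes -23; next at k=2:; next v becomes -34; next at i=3:; next v becomes -1; next at k=0:; next v becomes -12; next at k=1:; next v becomes -23; next at k=2:; next v becomes -34; next at i=4:; next v becomes -1; next at k=0:; next v becomes -12; next at k=1:; next v becomes -23; next at k=2:; next v becomes -34; next at i=5:; next v becomes -1; next at k=0:; next v becomes -12; next at k=1:; next v becomes -23; next at k=2:; next v becomes -34; next at i=6:; next v becomes -1; next at k=0:; next v becomes -12; next at k=1:; next v becomes -23; next at k=2:; next v becomes -34; next u becomes -7; next final value -48
calc_v2: t becomes -7; next (abs((y + t)) <= min(y, 5)) evaluates to false; next x becomes 4; next u becomes 2; next at i=-2:; next u becomes -1; next at i=-1:; next u becomes -4; next at i=0:; next u becomes -7; next at i=1:; next u becomes -10; next v becomes 0; next at i=1:; next v becomes 0; next at k=0:; next s becomes 10; next v becomes -10; next at k=1:; next s becomes 10; next v becomes -20; next at k=2:; next s becomes 10; next v becomes -30; next at i=2:; next v becomes -1; next at k=0:; next s becomes 10; next v becomes -11; next at k=1:; next s becomes 10; next v becomes -21; next at k=2:; next s becomes 10; next v becomes -31; next at i=3:; next v becomes -1; next at k=0:; next s becomes 10; next v becomes -11; next at k=1:; next s becomes 10; next v becomes -21; next at k=2:; next s becomes 10; next v becomes -31; next at i=4:; next v becomes -1; next at k=0:; next s becomes 10; next v becomes -11; next at k=1:; next s becomes 10; next v becomes -21; next at k=2:; next s becomes 10; next v becomes -31; next at i=5:; next v becomes -1; next at k=0:; next s becomes 10; next v becomes -11; next at k=1:; next s becomes 10; next v becomes -21; next at k=2:; next s becomes 10; next v becomes -31; next at i=6:; next v becomes -1; next at k=0:; next s becomes 10; next v becomes -11; next at k=1:; next s becomes 10; next v becomes -21; next at k=2:; next s becomes 10; next v becomes -31; next u becomes -7; next final value -45
verdict: not equivalent; witness: x=-4, y=-1


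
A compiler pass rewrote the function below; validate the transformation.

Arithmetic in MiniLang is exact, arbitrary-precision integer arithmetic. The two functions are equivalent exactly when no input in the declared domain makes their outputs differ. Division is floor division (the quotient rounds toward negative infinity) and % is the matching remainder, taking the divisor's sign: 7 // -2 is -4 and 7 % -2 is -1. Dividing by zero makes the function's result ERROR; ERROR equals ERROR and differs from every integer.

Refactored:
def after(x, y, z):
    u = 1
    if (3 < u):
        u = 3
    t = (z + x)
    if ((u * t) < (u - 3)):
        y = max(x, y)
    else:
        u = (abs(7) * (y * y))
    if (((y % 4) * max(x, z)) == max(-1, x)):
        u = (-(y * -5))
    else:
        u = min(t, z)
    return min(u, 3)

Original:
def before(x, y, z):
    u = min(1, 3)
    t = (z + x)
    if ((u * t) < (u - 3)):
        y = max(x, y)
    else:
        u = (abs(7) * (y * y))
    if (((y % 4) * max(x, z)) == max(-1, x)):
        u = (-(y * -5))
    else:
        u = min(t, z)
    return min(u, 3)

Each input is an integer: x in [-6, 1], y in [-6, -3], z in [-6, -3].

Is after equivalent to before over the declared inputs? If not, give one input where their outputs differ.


The two are interchangeable: statement counts differ, min/max/abs usage differs, comparison usage differs, constant usage differs, branching structure differs, and every declared input agrees.
As a probe, take x=-3, y=-4, z=-3: before runs u becomes 1; next t becomes -6; next ((u * t) < (u - 3)) evaluates to true; next y becomes -3; next (((y % 4) * max(x, z)) == max(-1, x)) evaluates to false; next u becomes -6; next final value -6; after runs u becomes 1; next (3 < u) evaluates to false; next t becomes -6; next ((u * t) < (u - 3)) evaluates to true; next y becomes -3; next (((y % 4) * max(x, z)) == max(-1, x)) evaluates to false; next u becomes -6; next final value -6; both end at -6.
Sweeping the whole domain (128 inputs) finds no disagreement.
verdict: equivalent


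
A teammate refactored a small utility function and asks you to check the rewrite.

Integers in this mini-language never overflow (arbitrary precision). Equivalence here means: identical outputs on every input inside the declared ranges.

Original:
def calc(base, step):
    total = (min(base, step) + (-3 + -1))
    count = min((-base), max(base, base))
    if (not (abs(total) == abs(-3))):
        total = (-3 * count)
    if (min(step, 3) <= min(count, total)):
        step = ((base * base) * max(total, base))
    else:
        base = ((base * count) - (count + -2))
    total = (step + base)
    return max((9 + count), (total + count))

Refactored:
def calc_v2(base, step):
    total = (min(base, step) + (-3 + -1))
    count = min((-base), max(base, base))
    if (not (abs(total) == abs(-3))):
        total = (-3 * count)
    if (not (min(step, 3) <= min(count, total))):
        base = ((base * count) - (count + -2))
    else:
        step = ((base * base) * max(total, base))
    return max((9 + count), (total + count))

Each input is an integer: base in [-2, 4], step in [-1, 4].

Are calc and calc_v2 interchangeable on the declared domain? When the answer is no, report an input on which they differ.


At base=-2, step=2: calc gives 8, calc_v2 gives 7.
verdict: not equivalent; witness: base=-2, step=2


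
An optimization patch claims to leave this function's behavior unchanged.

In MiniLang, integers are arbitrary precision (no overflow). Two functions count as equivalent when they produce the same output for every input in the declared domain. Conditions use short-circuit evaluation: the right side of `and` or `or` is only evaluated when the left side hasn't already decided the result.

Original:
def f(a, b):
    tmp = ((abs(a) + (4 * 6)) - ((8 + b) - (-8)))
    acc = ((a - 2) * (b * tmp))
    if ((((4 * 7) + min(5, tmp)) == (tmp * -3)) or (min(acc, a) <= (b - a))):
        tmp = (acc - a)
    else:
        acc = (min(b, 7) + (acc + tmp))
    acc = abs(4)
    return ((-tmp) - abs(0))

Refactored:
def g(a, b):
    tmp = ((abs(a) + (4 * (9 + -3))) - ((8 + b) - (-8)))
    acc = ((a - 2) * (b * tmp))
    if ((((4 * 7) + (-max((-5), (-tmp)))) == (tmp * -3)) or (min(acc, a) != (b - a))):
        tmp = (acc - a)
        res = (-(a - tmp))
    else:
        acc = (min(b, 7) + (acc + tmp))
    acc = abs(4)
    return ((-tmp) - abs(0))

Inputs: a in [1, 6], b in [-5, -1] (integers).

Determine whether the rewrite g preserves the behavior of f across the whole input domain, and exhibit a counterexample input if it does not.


On input a=1, b=-5, f returns -14 while g returns -69.
verdict: not equivalent; witness: a=1, b=-5


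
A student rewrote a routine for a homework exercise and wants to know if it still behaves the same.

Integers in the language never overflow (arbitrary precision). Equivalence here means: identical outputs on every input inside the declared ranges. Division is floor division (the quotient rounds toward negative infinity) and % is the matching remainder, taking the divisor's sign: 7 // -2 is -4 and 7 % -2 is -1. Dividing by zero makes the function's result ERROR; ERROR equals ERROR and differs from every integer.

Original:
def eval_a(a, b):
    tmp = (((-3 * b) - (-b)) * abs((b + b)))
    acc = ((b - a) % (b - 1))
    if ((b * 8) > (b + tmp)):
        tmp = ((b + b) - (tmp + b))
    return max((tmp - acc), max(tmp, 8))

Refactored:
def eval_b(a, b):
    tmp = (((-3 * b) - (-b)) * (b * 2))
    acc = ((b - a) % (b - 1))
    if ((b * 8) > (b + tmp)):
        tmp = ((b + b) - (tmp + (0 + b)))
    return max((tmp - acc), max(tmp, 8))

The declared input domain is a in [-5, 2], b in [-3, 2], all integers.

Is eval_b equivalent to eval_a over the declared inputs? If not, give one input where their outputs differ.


Input a=-5, b=-3: 38 from eval_a versus 35 from eval_b.
verdict: not equivalent; witness: a=-5, b=-3


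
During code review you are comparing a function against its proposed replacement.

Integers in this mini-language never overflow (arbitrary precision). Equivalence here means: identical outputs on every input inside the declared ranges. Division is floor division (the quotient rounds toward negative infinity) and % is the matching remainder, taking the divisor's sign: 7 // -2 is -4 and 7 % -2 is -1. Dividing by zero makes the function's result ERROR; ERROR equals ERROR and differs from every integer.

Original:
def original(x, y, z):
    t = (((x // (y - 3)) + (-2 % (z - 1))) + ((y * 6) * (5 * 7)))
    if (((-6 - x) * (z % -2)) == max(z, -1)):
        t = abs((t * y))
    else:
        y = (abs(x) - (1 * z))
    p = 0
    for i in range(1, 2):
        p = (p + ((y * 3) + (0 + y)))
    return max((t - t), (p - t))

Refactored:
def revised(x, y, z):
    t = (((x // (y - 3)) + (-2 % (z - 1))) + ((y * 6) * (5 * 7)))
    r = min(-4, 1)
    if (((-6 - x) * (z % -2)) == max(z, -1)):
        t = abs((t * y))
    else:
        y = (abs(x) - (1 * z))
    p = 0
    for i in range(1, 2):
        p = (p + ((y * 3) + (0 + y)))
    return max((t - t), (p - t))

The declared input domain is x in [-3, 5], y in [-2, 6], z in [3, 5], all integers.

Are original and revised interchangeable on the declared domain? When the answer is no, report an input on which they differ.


Differences: constant usage differs; and statement counts differ; and min/max/abs usage differs; and local variable names differ — yet all 243 inputs agree.
verdict: equivalent


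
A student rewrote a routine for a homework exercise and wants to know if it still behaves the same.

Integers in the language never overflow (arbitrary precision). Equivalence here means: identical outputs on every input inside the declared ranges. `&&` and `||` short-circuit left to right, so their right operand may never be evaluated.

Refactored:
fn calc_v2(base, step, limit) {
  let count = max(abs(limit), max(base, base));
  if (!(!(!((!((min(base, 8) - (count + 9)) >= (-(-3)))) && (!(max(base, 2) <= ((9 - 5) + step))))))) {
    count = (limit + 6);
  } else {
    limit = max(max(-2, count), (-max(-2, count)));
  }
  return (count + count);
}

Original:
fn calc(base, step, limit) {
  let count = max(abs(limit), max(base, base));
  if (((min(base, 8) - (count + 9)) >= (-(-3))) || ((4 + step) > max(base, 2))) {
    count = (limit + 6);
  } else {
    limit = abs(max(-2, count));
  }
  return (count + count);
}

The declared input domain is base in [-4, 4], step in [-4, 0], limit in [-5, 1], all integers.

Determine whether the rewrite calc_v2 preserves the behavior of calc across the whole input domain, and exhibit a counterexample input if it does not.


Take base=-4, step=-2, limit=-5.
calc: count = 5; (((min(base, 8) - (count + 9)) >= (-(-3))) || ((4 + step) > max(base, 2))) -> false; limit = 5; return 10
calc_v2: count = 5; (!(!(!((!((min(base, 8) - (count + 9)) >= (-(-3)))) && (!(max(base, 2) <= ((9 - 5) + step))))))) -> true; count = 1; return 2
10 and 2 differ, so these are not the same function on this domain.
verdict: not equivalent; witness: base=-4, step=-2, limit=-5


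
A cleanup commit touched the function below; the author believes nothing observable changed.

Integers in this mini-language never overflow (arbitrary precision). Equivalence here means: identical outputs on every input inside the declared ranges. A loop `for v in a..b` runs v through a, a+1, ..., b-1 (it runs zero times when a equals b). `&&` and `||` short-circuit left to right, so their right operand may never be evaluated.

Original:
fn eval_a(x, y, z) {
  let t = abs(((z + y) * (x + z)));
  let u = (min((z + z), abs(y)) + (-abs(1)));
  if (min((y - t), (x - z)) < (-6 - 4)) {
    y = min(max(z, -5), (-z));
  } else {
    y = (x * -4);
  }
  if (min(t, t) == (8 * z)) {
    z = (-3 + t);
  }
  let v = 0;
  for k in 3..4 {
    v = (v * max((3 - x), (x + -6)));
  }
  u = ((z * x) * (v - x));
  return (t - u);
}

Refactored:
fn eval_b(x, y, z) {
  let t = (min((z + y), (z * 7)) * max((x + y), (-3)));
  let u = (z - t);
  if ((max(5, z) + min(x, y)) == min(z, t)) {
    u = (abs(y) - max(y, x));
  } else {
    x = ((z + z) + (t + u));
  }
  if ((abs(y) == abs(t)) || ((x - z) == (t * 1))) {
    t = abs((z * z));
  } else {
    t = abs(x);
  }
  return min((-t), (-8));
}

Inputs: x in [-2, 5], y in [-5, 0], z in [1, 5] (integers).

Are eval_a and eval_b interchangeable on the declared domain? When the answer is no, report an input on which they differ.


At x=-2, y=-5, z=1: eval_a gives 8, eval_b gives -8.
verdict: not equivalent; witness: x=-2, y=-5, z=1


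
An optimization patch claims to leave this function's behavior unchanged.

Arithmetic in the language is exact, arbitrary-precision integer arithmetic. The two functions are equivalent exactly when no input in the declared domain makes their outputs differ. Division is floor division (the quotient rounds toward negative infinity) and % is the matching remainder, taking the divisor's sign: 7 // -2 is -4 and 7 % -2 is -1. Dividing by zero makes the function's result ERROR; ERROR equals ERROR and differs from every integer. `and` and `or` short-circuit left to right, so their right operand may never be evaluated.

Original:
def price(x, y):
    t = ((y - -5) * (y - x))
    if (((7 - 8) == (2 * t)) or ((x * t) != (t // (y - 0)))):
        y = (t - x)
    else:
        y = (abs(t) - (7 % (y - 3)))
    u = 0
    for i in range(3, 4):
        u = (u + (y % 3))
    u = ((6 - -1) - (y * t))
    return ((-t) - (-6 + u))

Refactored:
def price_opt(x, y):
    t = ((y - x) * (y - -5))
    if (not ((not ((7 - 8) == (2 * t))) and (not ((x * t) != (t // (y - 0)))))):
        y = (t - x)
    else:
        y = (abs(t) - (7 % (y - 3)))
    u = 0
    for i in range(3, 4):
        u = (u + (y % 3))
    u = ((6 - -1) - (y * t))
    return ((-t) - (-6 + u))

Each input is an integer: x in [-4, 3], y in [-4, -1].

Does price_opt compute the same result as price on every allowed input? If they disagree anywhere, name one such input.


Differences: boolean connective usage differs — yet all 32 inputs agree.
verdict: equivalent


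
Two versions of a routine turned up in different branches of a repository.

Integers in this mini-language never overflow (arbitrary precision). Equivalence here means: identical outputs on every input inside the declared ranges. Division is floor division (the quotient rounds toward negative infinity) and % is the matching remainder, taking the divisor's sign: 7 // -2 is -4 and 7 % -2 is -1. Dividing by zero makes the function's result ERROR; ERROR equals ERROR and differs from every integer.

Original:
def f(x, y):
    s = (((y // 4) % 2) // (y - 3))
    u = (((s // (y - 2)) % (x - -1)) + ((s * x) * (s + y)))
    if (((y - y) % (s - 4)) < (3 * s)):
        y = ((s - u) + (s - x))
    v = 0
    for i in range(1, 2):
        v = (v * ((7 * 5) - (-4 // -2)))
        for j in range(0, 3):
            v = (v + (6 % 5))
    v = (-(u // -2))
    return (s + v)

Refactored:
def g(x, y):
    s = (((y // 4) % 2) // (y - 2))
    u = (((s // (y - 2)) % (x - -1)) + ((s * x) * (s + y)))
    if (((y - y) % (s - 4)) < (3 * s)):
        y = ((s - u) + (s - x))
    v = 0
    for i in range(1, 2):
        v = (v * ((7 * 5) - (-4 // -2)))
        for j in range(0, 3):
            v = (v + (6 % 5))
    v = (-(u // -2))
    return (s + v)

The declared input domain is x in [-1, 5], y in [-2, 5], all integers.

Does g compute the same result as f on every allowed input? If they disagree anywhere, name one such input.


Evaluate both at x=0, y=3.
f: a zero divisor aborts: ERROR
g: s=0, then u=0, then (((y - y) % (s - 4)) < (3 * s)) is false, then v=0, then (i=1), then v=0, then (j=0), then v=1, then (j=1), then v=2, then (j=2), then v=3, then v=0, then returns 0
ERROR != 0, so the rewrite changes behavior.
verdict: not equivalent; witness: x=0, y=3


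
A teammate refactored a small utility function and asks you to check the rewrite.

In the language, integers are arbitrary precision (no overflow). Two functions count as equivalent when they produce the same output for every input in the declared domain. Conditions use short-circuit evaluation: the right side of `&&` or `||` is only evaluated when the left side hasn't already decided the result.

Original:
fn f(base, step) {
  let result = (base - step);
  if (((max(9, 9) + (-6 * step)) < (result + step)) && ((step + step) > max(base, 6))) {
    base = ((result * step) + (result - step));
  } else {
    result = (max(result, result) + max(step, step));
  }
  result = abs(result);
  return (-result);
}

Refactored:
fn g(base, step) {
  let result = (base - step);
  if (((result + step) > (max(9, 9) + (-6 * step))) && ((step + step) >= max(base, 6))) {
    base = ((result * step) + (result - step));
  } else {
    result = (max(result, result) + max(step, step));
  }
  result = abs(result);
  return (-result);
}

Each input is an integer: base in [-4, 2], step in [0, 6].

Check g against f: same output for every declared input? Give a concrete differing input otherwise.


base=-4, step=3 yields -4 from f but -7 from g.
verdict: not equivalent; witness: base=-4, step=3


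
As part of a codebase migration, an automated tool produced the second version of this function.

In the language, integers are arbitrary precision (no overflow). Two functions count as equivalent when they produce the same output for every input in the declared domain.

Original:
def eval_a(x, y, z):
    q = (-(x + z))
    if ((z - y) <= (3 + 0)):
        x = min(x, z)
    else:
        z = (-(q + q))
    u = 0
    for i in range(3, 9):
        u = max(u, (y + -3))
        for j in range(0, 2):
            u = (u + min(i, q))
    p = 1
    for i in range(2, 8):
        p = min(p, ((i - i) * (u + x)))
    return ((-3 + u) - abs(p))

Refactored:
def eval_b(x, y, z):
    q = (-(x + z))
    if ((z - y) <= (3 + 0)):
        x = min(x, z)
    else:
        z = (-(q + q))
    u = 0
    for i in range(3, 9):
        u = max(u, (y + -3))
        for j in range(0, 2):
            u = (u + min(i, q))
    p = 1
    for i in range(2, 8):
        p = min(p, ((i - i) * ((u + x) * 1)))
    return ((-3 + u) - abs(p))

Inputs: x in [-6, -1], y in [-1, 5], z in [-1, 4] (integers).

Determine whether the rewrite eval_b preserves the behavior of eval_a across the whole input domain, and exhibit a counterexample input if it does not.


The two versions differ — the changes include constant usage differs; and arithmetic usage differs.
Spot check at x=-5, y=3, z=0 — eval_a: q=5, then ((z - y) <= (3 + 0)) is true, then x=-5, then u=0, then (i=3), then u=0, then (j=0), then u=3, then (j=1), then u=6, then (i=4), then u=6, then (j=0), then u=10, then (j=1), then u=14, then (i=5), then u=14, then (j=0), then u=19, then (j=1), then u=24, then (i=6), then u=24, then (j=0), then u=29, then (j=1), then u=34, then (i=7), then u=34, then (j=0), then u=39, then (j=1), then u=44, then (i=8), then u=44, then (j=0), then u=49, then (j=1), then u=54, then p=1, then (i=2), then p=0, then (i=3), then p=0, then (i=4), then p=0, then (i=5), then p=0, then (i=6), then p=0, then (i=7), then p=0, then returns 51. eval_b: q=5, then ((z - y) <= (3 + 0)) is true, then x=-5, then u=0, then (i=3), then u=0, then (j=0), then u=3, then (j=1), then u=6, then (i=4), then u=6, then (j=0), then u=10, then (j=1), then u=14, then (i=5), then u=14, then (j=0), then u=19, then (j=1), then u=24, then (i=6), then u=24, then (j=0), then u=29, then (j=1), then u=34, then (i=7), then u=34, then (j=0), then u=39, then (j=1), then u=44, then (i=8), then u=44, then (j=0), then u=49, then (j=1), then u=54, then p=1, then (i=2), then p=0, then (i=3), then p=0, then (i=4), then p=0, then (i=5), then p=0, then (i=6), then p=0, then (i=7), then p=0, then returns 51. Both give 51.
Checked all 252 inputs in the declared domain: the outputs agree on every one.
verdict: equivalent


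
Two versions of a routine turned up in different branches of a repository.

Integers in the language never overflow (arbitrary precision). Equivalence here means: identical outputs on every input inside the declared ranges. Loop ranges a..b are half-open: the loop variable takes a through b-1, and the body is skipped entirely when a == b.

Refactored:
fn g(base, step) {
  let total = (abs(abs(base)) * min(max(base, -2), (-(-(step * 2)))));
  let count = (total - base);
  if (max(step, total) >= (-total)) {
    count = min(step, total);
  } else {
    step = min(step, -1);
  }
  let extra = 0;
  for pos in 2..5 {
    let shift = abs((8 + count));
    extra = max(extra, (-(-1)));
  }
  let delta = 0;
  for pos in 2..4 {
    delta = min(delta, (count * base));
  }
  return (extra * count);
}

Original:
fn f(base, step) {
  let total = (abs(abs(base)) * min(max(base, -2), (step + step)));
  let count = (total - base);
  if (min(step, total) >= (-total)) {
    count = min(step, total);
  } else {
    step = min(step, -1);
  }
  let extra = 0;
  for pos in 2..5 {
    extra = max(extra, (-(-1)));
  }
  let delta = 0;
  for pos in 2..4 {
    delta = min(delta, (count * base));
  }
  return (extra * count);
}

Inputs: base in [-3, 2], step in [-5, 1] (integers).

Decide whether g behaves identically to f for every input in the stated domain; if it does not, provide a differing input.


Not equivalent: base=-1, step=1 separates them (0 vs -1).
f: total = -1; count = 0; (min(step, total) >= (-total)) -> false; step = -1; extra = 0; [pos=2]; extra = 1; [pos=3]; extra = 1; [pos=4]; extra = 1; delta = 0; [pos=2]; delta = 0; [pos=3]; delta = 0; return 0
g: total = -1; count = 0; (max(step, total) >= (-total)) -> true; count = -1; extra = 0; [pos=2]; shift = 7; extra = 1; [pos=3]; shift = 7; extra = 1; [pos=4]; shift = 7; extra = 1; delta = 0; [pos=2]; delta = 0; [pos=3]; delta = 0; return -1
verdict: not equivalent; witness: base=-1, step=1


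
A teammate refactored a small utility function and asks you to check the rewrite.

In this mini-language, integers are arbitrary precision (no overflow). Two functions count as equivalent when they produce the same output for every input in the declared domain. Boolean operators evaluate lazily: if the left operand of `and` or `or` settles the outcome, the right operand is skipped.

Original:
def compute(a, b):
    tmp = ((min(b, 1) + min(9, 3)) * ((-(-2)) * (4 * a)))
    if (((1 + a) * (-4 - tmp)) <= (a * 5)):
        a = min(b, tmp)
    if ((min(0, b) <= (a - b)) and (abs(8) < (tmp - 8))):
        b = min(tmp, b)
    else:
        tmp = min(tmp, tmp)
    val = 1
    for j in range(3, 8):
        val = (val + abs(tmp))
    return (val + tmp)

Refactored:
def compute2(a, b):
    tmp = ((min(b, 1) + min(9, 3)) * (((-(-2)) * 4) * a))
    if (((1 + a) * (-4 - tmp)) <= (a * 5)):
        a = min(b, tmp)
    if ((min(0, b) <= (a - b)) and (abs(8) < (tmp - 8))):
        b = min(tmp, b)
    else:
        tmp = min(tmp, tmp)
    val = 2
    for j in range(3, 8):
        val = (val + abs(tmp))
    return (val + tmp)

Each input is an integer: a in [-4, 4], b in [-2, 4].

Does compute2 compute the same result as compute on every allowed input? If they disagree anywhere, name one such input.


There is a counterexample at a=-4, b=-2: 129 on one side, 130 on the other.
compute: tmp = -32; (((1 + a) * (-4 - tmp)) <= (a * 5)) -> true; a = -32; ((min(0, b) <= (a - b)) and (abs(8) < (tmp - 8))) -> false; tmp = -32; val = 1; [j=3]; val = 33; [j=4]; val = 65; [j=5]; val = 97; [j=6]; val = 129; [j=7]; val = 161; return 129
compute2: tmp = -32; (((1 + a) * (-4 - tmp)) <= (a * 5)) -> true; a = -32; ((min(0, b) <= (a - b)) and (abs(8) < (tmp - 8))) -> false; tmp = -32; val = 2; [j=3]; val = 34; [j=4]; val = 66; [j=5]; val = 98; [j=6]; val = 130; [j=7]; val = 162; return 130
verdict: not equivalent; witness: a=-4, b=-2


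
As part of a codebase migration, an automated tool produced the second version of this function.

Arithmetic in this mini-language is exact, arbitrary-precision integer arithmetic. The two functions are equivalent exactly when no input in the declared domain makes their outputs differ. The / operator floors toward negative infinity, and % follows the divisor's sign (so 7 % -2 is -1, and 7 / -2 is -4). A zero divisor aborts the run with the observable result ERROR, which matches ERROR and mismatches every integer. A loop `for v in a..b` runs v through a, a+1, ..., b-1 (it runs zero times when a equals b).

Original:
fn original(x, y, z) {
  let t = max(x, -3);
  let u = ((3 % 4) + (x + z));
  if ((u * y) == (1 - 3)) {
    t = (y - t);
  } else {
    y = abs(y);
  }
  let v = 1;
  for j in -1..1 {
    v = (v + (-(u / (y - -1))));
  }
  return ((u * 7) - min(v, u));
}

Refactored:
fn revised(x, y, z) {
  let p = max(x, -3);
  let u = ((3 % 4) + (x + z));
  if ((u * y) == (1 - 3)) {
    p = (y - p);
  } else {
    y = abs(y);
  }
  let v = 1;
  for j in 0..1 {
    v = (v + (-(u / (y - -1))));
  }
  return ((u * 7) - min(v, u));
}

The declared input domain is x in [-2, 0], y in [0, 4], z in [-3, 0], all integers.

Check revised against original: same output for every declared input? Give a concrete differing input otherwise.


Take x=-2, y=0, z=0.
original: t=-2, then u=1, then ((u * y) == (1 - 3)) is false, then y=0, then v=1, then (j=-1), then v=0, then (j=0), then v=-1, then returns 8
revised: p=-2, then u=1, then ((u * y) == (1 - 3)) is false, then y=0, then v=1, then (j=0), then v=0, then returns 7
8 and 7 differ, so these are not the same function on this domain.
verdict: not equivalent; witness: x=-2, y=0, z=0


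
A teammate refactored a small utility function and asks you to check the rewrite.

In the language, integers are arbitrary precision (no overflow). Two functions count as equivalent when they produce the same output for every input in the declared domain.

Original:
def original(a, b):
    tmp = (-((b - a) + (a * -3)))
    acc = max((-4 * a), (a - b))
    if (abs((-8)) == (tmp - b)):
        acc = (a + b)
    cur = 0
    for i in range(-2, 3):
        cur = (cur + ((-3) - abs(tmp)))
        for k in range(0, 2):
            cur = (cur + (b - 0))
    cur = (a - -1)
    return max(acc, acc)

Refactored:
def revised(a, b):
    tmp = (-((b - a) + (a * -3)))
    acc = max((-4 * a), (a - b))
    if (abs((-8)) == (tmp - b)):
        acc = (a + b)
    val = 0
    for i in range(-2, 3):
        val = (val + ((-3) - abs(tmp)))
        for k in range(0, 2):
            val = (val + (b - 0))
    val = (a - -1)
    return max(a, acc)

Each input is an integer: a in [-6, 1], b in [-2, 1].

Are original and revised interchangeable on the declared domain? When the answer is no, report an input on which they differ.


Try a=1, b=-2.
original: tmp := 6 | acc := 3 | (abs((-8)) == (tmp - b)): true | acc := -1 | cur := 0 | iter i=-2: | cur := -9 | iter k=0: | cur := -11 | iter k=1: | cur := -13 | iter i=-1: | cur := -22 | iter k=0: | cur := -24 | iter k=1: | cur := -26 | iter i=0: | cur := -35 | iter k=0: | cur := -37 | iter k=1: | cur := -39 | iter i=1: | cur := -48 | iter k=0: | cur := -50 | iter k=1: | cur := -52 | iter i=2: | cur := -61 | iter k=0: | cur := -63 | iter k=1: | cur := -65 | cur := 2 | result -1
revised: tmp := 6 | acc := 3 | (abs((-8)) == (tmp - b)): true | acc := -1 | val := 0 | iter i=-2: | val := -9 | iter k=0: | val := -11 | iter k=1: | val := -13 | iter i=-1: | val := -22 | iter k=0: | val := -24 | iter k=1: | val := -26 | iter i=0: | val := -35 | iter k=0: | val := -37 | iter k=1: | val := -39 | iter i=1: | val := -48 | iter k=0: | val := -50 | iter k=1: | val := -52 | iter i=2: | val := -61 | iter k=0: | val := -63 | iter k=1: | val := -65 | val := 2 | result 1
-1 vs 1 — the two versions disagree here.
verdict: not equivalent; witness: a=1, b=-2


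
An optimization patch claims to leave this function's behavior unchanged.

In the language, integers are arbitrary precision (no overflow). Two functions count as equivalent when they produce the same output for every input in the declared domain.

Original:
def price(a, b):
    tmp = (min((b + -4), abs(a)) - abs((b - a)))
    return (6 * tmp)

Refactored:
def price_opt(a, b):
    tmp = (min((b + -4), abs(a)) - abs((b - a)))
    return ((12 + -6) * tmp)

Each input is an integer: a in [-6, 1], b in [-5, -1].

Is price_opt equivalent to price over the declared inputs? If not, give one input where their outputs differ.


Behavior is preserved: although constant usage differs, plus arithmetic usage differs, the outputs never diverge.
One worked example (a=-5, b=-1) — price: tmp=-9, then returns -54; price_opt: tmp=-9, then returns -54; agreement on -54.
Every one of the 40 inputs gives matching results.
verdict: equivalent


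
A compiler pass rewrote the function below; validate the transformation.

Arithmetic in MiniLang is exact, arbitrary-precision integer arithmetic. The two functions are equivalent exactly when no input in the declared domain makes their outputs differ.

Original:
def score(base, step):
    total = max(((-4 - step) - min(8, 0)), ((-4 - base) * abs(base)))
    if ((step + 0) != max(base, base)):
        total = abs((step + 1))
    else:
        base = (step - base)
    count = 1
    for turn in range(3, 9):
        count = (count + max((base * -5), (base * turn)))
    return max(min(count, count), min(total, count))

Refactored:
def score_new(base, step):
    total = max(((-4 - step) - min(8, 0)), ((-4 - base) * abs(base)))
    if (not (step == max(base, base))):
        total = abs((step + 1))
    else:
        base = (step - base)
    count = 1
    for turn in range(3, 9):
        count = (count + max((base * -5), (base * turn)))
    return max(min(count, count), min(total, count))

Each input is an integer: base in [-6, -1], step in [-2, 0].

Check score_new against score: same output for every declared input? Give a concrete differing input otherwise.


Reading the diff, among the changes: boolean connective usage differs, and comparison usage differs, and constant usage differs, and arithmetic usage differs.
Tracing base=-5, step=-2: score: total=5, then ((step + 0) != max(base, base)) is true, then total=1, then count=1, then (turn=3), then count=26, then (turn=4), then count=51, then (turn=5), then count=76, then (turn=6), then count=101, then (turn=7), then count=126, then (turn=8), then count=151, then returns 151 | score_new: total=5, then (not (step == max(base, base))) is true, then total=1, then count=1, then (turn=3), then count=26, then (turn=4), then count=51, then (turn=5), then count=76, then (turn=6), then count=101, then (turn=7), then count=126, then (turn=8), then count=151, then returns 151 — matching result 151.
Checked all 18 inputs in the declared domain: the outputs agree on every one.
verdict: equivalent


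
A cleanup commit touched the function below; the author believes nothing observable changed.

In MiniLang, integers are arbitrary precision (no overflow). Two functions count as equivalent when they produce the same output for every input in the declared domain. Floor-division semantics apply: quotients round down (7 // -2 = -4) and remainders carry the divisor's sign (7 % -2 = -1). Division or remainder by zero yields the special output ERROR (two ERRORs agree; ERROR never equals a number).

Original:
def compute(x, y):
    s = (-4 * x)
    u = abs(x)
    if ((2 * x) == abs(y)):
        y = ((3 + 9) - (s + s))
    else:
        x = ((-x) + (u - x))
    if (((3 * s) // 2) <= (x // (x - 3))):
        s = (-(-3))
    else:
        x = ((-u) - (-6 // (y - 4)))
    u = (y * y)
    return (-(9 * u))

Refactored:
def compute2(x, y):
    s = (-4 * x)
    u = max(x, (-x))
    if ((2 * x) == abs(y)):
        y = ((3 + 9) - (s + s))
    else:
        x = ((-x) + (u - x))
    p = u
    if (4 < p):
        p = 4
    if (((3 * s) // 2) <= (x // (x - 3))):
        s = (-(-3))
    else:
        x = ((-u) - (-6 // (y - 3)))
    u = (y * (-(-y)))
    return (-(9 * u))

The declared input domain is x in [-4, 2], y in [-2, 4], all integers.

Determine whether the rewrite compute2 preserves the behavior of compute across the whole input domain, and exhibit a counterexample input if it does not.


Try x=-4, y=3.
compute: s becomes 16; next u becomes 4; next ((2 * x) == abs(y)) evaluates to false; next x becomes 12; next (((3 * s) // 2) <= (x // (x - 3))) evaluates to false; next x becomes -10; next u becomes 9; next final value -81
compute2: s becomes 16; next u becomes 4; next ((2 * x) == abs(y)) evaluates to false; next x becomes 12; next p becomes 4; next (4 < p) evaluates to false; next (((3 * s) // 2) <= (x // (x - 3))) evaluates to false; next hits division by zero so the output is ERROR
-81 against ERROR: the behavior changed.
verdict: not equivalent; witness: x=-4, y=3


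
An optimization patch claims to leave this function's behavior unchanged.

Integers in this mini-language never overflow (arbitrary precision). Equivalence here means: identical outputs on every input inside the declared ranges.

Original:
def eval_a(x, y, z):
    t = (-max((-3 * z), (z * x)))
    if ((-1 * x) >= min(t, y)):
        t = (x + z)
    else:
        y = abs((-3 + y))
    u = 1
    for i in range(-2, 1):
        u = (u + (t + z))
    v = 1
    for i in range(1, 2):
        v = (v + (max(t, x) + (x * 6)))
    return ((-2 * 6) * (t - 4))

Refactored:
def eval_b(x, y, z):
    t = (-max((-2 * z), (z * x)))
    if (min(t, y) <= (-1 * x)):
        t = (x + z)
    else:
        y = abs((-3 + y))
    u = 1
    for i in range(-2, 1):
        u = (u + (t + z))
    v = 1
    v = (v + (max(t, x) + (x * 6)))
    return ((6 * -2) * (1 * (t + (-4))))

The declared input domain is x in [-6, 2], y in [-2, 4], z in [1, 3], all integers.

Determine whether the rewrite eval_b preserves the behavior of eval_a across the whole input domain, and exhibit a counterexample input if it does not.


Take x=-3, y=4, z=2.
eval_a: t=6, then ((-1 * x) >= min(t, y)) is false, then y=1, then u=1, then (i=-2), then u=9, then (i=-1), then u=17, then (i=0), then u=25, then v=1, then (i=1), then v=-11, then returns -24
eval_b: t=4, then (min(t, y) <= (-1 * x)) is false, then y=1, then u=1, then (i=-2), then u=7, then (i=-1), then u=13, then (i=0), then u=19, then v=1, then v=-13, then returns 0
-24 != 0, so the rewrite changes behavior.
verdict: not equivalent; witness: x=-3, y=4, z=2


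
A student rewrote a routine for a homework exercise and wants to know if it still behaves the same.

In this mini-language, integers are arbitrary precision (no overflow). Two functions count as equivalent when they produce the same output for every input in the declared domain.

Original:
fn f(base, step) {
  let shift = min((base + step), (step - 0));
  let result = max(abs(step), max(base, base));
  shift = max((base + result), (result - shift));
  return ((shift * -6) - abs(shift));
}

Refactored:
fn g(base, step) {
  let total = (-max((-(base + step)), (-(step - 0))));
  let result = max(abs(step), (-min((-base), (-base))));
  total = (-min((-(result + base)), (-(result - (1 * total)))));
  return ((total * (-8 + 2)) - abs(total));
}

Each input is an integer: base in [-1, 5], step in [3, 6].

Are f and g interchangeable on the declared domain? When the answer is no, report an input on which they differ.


This is a faithful refactor — min/max/abs usage differs, and local variable names differ, and arithmetic usage differs, and constant usage differs, but the computed results match everywhere.
Tracing base=1, step=3: f: shift=3, then result=3, then shift=4, then returns -28 | g: total=3, then result=3, then total=4, then returns -28 — matching result -28.
Sweeping the whole domain (28 inputs) finds no disagreement.
verdict: equivalent
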